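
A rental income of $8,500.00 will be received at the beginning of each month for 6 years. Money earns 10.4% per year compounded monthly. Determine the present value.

This is an annuity due: 72 payments of $8,500.00 at the beginning of each month.
Periodic rate r = 0.104/12 per month; n is counted in months.
PV = PMT × [(1 − (1+r)^−n)/r] × (1+r) = 8,500 × [1 − (1+r)^−72] / r × (1+r) = $457,794.85

$457,794.85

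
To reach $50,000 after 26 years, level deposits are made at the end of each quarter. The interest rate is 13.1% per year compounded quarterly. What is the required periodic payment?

Level ordinary annuity; solve FV = PMT × [((1+r)^n − 1)/r] for PMT.
Periodic rate r = 0.131/4 per quarter; n is counted in quarters.
With n = 104: PMT = 50,000 / ([((1+r)^n − 1)/r]) = $59.45

$59.45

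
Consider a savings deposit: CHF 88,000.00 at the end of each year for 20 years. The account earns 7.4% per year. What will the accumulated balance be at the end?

This is an ordinary annuity: 20 deposits of CHF 88,000.00 at the end of each year.
Periodic rate r = 0.074 per year.
FV = PMT × [((1+r)^n − 1)/r] = 88,000 × [(1+r)^20 − 1] / r = CHF 3,769,153.96

CHF 3,769,153.96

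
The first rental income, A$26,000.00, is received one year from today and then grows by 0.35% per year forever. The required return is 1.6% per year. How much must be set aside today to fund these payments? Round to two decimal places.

Periodic rate r = 0.016 per year.
Growing perpetuity (Gordon): PV = PMT₁ / (r − g) = 26,000 / (r − 0.0035) = A$2,080,000.00.

A$2,080,000.00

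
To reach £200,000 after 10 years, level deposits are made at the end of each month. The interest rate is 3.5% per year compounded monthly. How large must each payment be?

£1,394.38

Level ordinary annuity; solve FV = PMT × [((1+r)^n − 1)/r] for PMT.
Periodic rate r = 0.035/12 per month; n is counted in months.
With n = 120: PMT = 200,000 / ([((1+r)^n − 1)/r]) = £1,394.38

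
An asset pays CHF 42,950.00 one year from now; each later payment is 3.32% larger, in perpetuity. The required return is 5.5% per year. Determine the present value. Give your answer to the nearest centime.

Periodic rate r = 0.055 per year.
Growing perpetuity (Gordon): PV = PMT₁ / (r − g) = 42,950 / (r − 0.0332) = CHF 1,970,183.49.

CHF 1,970,183.49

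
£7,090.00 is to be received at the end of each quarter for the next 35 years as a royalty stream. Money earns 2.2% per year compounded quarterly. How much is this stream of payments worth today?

£690,964.39

This is an ordinary annuity: 140 payments of £7,090.00 at the end of each quarter.
Periodic rate r = 0.022/4 per quarter; n is counted in quarters.
PV = PMT × [(1 − (1+r)^−n)/r] = 7,090 × [1 − (1+r)^−140] / r = £690,964.39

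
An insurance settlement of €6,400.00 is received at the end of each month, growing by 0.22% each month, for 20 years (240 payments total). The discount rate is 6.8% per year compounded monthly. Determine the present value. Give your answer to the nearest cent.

Periodic rate r = 0.068/12 per month; n is counted in months.
Growing ordinary annuity: PV = PMT₁ × [1 − ((1+g)/(1+r))^n] / (r − g) = 6,400 × [1 − ((1+0.0022)/(1+r))^240] / (r − 0.0022) = €1,040,125.72.

€1,040,125.72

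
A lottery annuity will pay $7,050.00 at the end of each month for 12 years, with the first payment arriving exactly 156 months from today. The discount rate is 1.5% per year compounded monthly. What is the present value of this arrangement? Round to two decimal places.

Ordinary annuity of 144 payments, first payment at period 156.
Periodic rate r = 0.015/12 per month; n is counted in months.
The ordinary-annuity PV formula values the stream one period before the first payment (period 155); discount that back 155 periods:
PV₀ = 7,050 × [1 − (1+r)^−144] / r × (1+r)^−155 = $765,088.40

$765,088.40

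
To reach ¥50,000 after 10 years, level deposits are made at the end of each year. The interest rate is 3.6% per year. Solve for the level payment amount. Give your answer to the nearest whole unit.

Level ordinary annuity; solve FV = PMT × [((1+r)^n − 1)/r] for PMT.
Periodic rate r = 0.036 per year.
With n = 10: PMT = 50,000 / ([((1+r)^n − 1)/r]) = ¥4,242

¥4,242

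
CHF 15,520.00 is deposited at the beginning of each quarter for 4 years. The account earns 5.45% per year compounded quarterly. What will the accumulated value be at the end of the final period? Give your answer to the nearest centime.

CHF 279,134.57

This is an annuity due: 16 deposits of CHF 15,520.00 at the beginning of each quarter.
Periodic rate r = 0.0545/4 per quarter; n is counted in quarters.
FV = PMT × [((1+r)^n − 1)/r] × (1+r) = 15,520 × [(1+r)^16 − 1] / r × (1+r) = CHF 279,134.57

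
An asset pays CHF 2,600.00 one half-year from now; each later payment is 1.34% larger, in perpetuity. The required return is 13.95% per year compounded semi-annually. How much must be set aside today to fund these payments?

Periodic rate r = 0.1395/2 per half-year.
Growing perpetuity (Gordon): PV = PMT₁ / (r − g) = 2,600 / (r − 0.0134) = CHF 46,140.20.

CHF 46,140.20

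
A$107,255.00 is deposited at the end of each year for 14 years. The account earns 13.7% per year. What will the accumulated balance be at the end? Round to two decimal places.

This is an ordinary annuity: 14 deposits of A$107,255.00 at the end of each year.
Periodic rate r = 0.137 per year.
FV = PMT × [((1+r)^n − 1)/r] = 107,255 × [(1+r)^14 − 1] / r = A$3,941,482.25

A$3,941,482.25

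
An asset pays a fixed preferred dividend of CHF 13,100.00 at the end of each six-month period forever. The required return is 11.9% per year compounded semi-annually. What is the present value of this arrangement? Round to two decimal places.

Periodic rate r = 0.119/2 per half-year.
Level perpetuity: PV = PMT / r = 13,100 / (0.119/2) = CHF 220,168.07.

CHF 220,168.07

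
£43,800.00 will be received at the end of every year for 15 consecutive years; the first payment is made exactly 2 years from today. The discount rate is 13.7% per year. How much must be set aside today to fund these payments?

Ordinary annuity of 15 payments, first payment at period 2.
Periodic rate r = 0.137 per year.
The ordinary-annuity PV formula values the stream one period before the first payment (period 1); discount that back 1 periods:
PV₀ = 43,800 × [1 − (1+r)^−15] / r × (1+r)^−1 = £240,204.27

£240,204.27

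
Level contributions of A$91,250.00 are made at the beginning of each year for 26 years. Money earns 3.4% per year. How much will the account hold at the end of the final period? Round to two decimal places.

A$3,844,172.18

This is an annuity due: 26 deposits of A$91,250.00 at the beginning of each year.
Periodic rate r = 0.034 per year.
FV = PMT × [((1+r)^n − 1)/r] × (1+r) = 91,250 × [(1+r)^26 − 1] / r × (1+r) = A$3,844,172.18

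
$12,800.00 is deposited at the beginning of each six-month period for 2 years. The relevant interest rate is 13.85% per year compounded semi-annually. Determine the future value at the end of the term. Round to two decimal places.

$60,699.38

This is an annuity due: 4 deposits of $12,800.00 at the beginning of each six-month period.
Periodic rate r = 0.1385/2 per half-year; n is counted in half-years.
FV = PMT × [((1+r)^n − 1)/r] × (1+r) = 12,800 × [(1+r)^4 − 1] / r × (1+r) = $60,699.38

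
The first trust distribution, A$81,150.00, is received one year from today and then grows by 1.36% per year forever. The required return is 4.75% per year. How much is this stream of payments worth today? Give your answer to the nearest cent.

Periodic rate r = 0.0475 per year.
Growing perpetuity (Gordon): PV = PMT₁ / (r − g) = 81,150 / (r − 0.0136) = A$2,393,805.31.

A$2,393,805.31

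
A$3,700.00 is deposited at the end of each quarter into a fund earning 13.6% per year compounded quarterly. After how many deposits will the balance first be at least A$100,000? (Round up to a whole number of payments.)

20 payments

Periodic rate r = 0.136/4 per quarter; n is counted in quarters.
Ordinary annuity FV: 100,000 = 3,700 × [((1+r)^n − 1)/r].
(1+r)^n = 1 + 100,000 × r / 3,700, so n = ln(1 + 100,000·r/3,700) / ln(1+r) = 19.49.
Round up to a whole number of payments: n = 20.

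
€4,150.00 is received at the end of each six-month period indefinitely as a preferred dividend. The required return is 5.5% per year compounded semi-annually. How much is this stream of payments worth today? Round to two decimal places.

Periodic rate r = 0.055/2 per half-year.
Level perpetuity: PV = PMT / r = 4,150 / (0.055/2) = €150,909.09.

€150,909.09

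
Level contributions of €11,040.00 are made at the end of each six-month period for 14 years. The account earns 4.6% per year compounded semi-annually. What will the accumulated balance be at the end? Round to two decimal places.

This is an ordinary annuity: 28 deposits of €11,040.00 at the end of each six-month period.
Periodic rate r = 0.046/2 per half-year; n is counted in half-years.
FV = PMT × [((1+r)^n − 1)/r] = 11,040 × [(1+r)^28 − 1] / r = €427,316.86

€427,316.86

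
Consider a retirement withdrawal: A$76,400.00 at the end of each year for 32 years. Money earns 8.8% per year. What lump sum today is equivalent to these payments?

This is an ordinary annuity: 32 payments of A$76,400.00 at the end of each year.
Periodic rate r = 0.088 per year.
PV = PMT × [(1 − (1+r)^−n)/r] = 76,400 × [1 − (1+r)^−32] / r = A$809,771.98

A$809,771.98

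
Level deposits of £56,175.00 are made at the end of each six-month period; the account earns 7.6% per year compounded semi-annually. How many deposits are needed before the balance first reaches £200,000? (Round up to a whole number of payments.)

4 payments

Periodic rate r = 0.076/2 per half-year; n is counted in half-years.
Ordinary annuity FV: 200,000 = 56,175 × [((1+r)^n − 1)/r].
(1+r)^n = 1 + 200,000 × r / 56,175, so n = ln(1 + 200,000·r/56,175) / ln(1+r) = 3.40.
Round up to a whole number of payments: n = 4.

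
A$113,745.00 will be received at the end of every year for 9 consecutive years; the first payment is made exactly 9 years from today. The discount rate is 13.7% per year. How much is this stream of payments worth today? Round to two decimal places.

A$203,652.50

Ordinary annuity of 9 payments, first payment at period 9.
Periodic rate r = 0.137 per year.
The ordinary-annuity PV formula values the stream one period before the first payment (period 8); discount that back 8 periods:
PV₀ = 113,745 × [1 − (1+r)^−9] / r × (1+r)^−8 = A$203,652.50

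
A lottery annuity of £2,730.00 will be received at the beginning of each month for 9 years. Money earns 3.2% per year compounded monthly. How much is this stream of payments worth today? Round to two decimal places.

This is an annuity due: 108 payments of £2,730.00 at the beginning of each month.
Periodic rate r = 0.032/12 per month; n is counted in months.
PV = PMT × [(1 − (1+r)^−n)/r] × (1+r) = 2,730 × [1 − (1+r)^−108] / r × (1+r) = £256,569.66

£256,569.66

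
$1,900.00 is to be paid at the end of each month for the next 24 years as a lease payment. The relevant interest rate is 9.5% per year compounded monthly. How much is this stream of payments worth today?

$215,230.41

This is an ordinary annuity: 288 payments of $1,900.00 at the end of each month.
Periodic rate r = 0.095/12 per month; n is counted in months.
PV = PMT × [(1 − (1+r)^−n)/r] = 1,900 × [1 − (1+r)^−288] / r = $215,230.41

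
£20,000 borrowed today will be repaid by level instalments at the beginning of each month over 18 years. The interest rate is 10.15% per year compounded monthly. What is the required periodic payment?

£200.21

Level annuity due; solve PV = PMT × [(1 − (1+r)^−n)/r] × (1+r) for PMT.
Periodic rate r = 0.1015/12 per month; n is counted in months.
With n = 216: PMT = 20,000 / ([(1 − (1+r)^−n)/r] × (1+r)) = £200.21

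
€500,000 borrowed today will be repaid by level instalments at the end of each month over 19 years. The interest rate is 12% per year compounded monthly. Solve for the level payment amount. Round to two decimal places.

Level ordinary annuity; solve PV = PMT × [(1 − (1+r)^−n)/r] for PMT.
Periodic rate r = 0.12/12 per month; n is counted in months.
With n = 228: PMT = 500,000 / ([(1 − (1+r)^−n)/r]) = €5,576.93

€5,576.93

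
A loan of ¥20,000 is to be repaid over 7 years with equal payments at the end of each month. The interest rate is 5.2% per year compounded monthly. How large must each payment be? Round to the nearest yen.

¥285

Level ordinary annuity; solve PV = PMT × [(1 − (1+r)^−n)/r] for PMT.
Periodic rate r = 0.052/12 per month; n is counted in months.
With n = 84: PMT = 20,000 / ([(1 − (1+r)^−n)/r]) = ¥285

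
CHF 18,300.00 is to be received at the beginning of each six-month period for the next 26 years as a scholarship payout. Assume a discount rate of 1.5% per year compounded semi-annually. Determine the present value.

CHF 791,467.23

This is an annuity due: 52 payments of CHF 18,300.00 at the beginning of each six-month period.
Periodic rate r = 0.015/2 per half-year; n is counted in half-years.
PV = PMT × [(1 − (1+r)^−n)/r] × (1+r) = 18,300 × [1 − (1+r)^−52] / r × (1+r) = CHF 791,467.23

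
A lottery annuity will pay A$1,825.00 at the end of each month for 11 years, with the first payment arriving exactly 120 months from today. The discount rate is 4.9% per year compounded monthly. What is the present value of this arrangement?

A$114,490.52

Ordinary annuity of 132 payments, first payment at period 120.
Periodic rate r = 0.049/12 per month; n is counted in months.
The ordinary-annuity PV formula values the stream one period before the first payment (period 119); discount that back 119 periods:
PV₀ = 1,825 × [1 − (1+r)^−132] / r × (1+r)^−119 = A$114,490.52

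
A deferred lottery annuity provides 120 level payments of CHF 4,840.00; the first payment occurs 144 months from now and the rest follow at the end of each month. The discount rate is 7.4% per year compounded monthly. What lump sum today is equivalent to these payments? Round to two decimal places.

Ordinary annuity of 120 payments, first payment at period 144.
Periodic rate r = 0.074/12 per month; n is counted in months.
The ordinary-annuity PV formula values the stream one period before the first payment (period 143); discount that back 143 periods:
PV₀ = 4,840 × [1 − (1+r)^−120] / r × (1+r)^−143 = CHF 170,020.07

CHF 170,020.07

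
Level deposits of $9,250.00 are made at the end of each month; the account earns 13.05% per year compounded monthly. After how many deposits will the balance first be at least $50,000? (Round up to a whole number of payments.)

Periodic rate r = 0.1305/12 per month; n is counted in months.
Ordinary annuity FV: 50,000 = 9,250 × [((1+r)^n − 1)/r].
(1+r)^n = 1 + 50,000 × r / 9,250, so n = ln(1 + 50,000·r/9,250) / ln(1+r) = 5.28.
Round up to a whole number of payments: n = 6.

6 payments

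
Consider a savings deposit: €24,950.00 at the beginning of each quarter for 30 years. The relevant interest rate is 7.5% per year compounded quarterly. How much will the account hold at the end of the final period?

€11,240,930.27

This is an annuity due: 120 deposits of €24,950.00 at the beginning of each quarter.
Periodic rate r = 0.075/4 per quarter; n is counted in quarters.
FV = PMT × [((1+r)^n − 1)/r] × (1+r) = 24,950 × [(1+r)^120 − 1] / r × (1+r) = €11,240,930.27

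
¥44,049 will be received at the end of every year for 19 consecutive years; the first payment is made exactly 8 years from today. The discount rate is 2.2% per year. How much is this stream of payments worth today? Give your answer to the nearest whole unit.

¥582,244

Ordinary annuity of 19 payments, first payment at period 8.
Periodic rate r = 0.022 per year.
The ordinary-annuity PV formula values the stream one period before the first payment (period 7); discount that back 7 periods:
PV₀ = 44,049 × [1 − (1+r)^−19] / r × (1+r)^−7 = ¥582,244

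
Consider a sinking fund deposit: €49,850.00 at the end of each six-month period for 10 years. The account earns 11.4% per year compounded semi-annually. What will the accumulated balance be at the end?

This is an ordinary annuity: 20 deposits of €49,850.00 at the end of each six-month period.
Periodic rate r = 0.114/2 per half-year; n is counted in half-years.
FV = PMT × [((1+r)^n − 1)/r] = 49,850 × [(1+r)^20 − 1] / r = €1,775,708.18

€1,775,708.18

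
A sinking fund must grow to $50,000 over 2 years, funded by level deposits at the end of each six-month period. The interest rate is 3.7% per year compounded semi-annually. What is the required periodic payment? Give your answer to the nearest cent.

Level ordinary annuity; solve FV = PMT × [((1+r)^n − 1)/r] for PMT.
Periodic rate r = 0.037/2 per half-year; n is counted in half-years.
With n = 4: PMT = 50,000 / ([((1+r)^n − 1)/r]) = $12,158.42

$12,158.42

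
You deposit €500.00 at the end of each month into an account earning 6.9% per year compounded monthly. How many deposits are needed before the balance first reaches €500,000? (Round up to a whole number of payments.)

Periodic rate r = 0.069/12 per month; n is counted in months.
Ordinary annuity FV: 500,000 = 500 × [((1+r)^n − 1)/r].
(1+r)^n = 1 + 500,000 × r / 500, so n = ln(1 + 500,000·r/500) / ln(1+r) = 333.05.
Round up to a whole number of payments: n = 334.

334 payments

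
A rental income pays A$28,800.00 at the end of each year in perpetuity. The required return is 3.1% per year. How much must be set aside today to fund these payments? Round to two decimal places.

Periodic rate r = 0.031 per year.
Level perpetuity: PV = PMT / r = 28,800 / (0.031) = A$929,032.26.

A$929,032.26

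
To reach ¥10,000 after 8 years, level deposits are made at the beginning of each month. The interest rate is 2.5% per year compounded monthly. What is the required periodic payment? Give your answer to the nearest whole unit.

¥94

Level annuity due; solve FV = PMT × [((1+r)^n − 1)/r] × (1+r) for PMT.
Periodic rate r = 0.025/12 per month; n is counted in months.
With n = 96: PMT = 10,000 / ([((1+r)^n − 1)/r] × (1+r)) = ¥94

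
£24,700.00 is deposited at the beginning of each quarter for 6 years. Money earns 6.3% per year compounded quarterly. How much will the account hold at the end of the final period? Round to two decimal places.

This is an annuity due: 24 deposits of £24,700.00 at the beginning of each quarter.
Periodic rate r = 0.063/4 per quarter; n is counted in quarters.
FV = PMT × [((1+r)^n − 1)/r] × (1+r) = 24,700 × [(1+r)^24 − 1] / r × (1+r) = £724,905.87

£724,905.87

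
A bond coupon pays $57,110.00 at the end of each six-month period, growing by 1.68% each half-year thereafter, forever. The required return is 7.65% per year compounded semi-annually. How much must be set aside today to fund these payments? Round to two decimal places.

Periodic rate r = 0.0765/2 per half-year.
Growing perpetuity (Gordon): PV = PMT₁ / (r − g) = 57,110 / (r − 0.0168) = $2,662,470.86.

$2,662,470.86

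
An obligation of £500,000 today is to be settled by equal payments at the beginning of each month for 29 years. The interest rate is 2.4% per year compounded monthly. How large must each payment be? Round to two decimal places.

£1,991.72

Level annuity due; solve PV = PMT × [(1 − (1+r)^−n)/r] × (1+r) for PMT.
Periodic rate r = 0.024/12 per month; n is counted in months.
With n = 348: PMT = 500,000 / ([(1 − (1+r)^−n)/r] × (1+r)) = £1,991.72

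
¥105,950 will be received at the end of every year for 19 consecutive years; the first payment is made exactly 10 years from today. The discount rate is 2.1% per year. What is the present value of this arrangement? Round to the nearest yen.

Ordinary annuity of 19 payments, first payment at period 10.
Periodic rate r = 0.021 per year.
The ordinary-annuity PV formula values the stream one period before the first payment (period 9); discount that back 9 periods:
PV₀ = 105,950 × [1 − (1+r)^−19] / r × (1+r)^−9 = ¥1,365,135

¥1,365,135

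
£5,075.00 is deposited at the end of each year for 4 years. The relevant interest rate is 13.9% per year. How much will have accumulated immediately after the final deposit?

This is an ordinary annuity: 4 deposits of £5,075.00 at the end of each year.
Periodic rate r = 0.139 per year.
FV = PMT × [((1+r)^n − 1)/r] = 5,075 × [(1+r)^4 − 1] / r = £24,938.40

£24,938.40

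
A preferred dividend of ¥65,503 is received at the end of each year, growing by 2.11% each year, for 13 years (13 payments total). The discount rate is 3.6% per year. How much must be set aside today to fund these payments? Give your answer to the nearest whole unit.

¥754,629

Periodic rate r = 0.036 per year.
Growing ordinary annuity: PV = PMT₁ × [1 − ((1+g)/(1+r))^n] / (r − g) = 65,503 × [1 − ((1+0.0211)/(1+r))^13] / (r − 0.0211) = ¥754,629.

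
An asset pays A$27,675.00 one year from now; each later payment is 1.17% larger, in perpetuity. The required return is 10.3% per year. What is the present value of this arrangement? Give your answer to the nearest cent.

A$303,121.58

Periodic rate r = 0.103 per year.
Growing perpetuity (Gordon): PV = PMT₁ / (r − g) = 27,675 / (r − 0.0117) = A$303,121.58.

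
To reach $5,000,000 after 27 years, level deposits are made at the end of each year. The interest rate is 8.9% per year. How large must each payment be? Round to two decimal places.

$49,475.73

Level ordinary annuity; solve FV = PMT × [((1+r)^n − 1)/r] for PMT.
Periodic rate r = 0.089 per year.
With n = 27: PMT = 5,000,000 / ([((1+r)^n − 1)/r]) = $49,475.73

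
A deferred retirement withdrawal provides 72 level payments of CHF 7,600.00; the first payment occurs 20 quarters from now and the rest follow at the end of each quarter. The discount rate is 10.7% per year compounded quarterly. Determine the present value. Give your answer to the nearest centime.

CHF 146,336.36

Ordinary annuity of 72 payments, first payment at period 20.
Periodic rate r = 0.107/4 per quarter; n is counted in quarters.
The ordinary-annuity PV formula values the stream one period before the first payment (period 19); discount that back 19 periods:
PV₀ = 7,600 × [1 − (1+r)^−72] / r × (1+r)^−19 = CHF 146,336.36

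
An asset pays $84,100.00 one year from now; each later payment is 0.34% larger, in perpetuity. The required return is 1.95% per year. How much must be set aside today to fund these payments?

$5,223,602.48

Periodic rate r = 0.0195 per year.
Growing perpetuity (Gordon): PV = PMT₁ / (r − g) = 84,100 / (r − 0.0034) = $5,223,602.48.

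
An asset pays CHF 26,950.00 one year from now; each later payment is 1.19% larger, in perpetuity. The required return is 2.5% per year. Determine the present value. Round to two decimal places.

Periodic rate r = 0.025 per year.
Growing perpetuity (Gordon): PV = PMT₁ / (r − g) = 26,950 / (r − 0.0119) = CHF 2,057,251.91.

CHF 2,057,251.91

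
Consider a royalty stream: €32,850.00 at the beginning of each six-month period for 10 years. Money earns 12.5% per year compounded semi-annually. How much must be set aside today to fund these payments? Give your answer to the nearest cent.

This is an annuity due: 20 payments of €32,850.00 at the beginning of each six-month period.
Periodic rate r = 0.125/2 per half-year; n is counted in half-years.
PV = PMT × [(1 − (1+r)^−n)/r] × (1+r) = 32,850 × [1 − (1+r)^−20] / r × (1+r) = €392,336.27

€392,336.27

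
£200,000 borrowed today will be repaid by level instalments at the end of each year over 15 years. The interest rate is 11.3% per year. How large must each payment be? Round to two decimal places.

Level ordinary annuity; solve PV = PMT × [(1 − (1+r)^−n)/r] for PMT.
Periodic rate r = 0.113 per year.
With n = 15: PMT = 200,000 / ([(1 − (1+r)^−n)/r]) = £28,275.15

£28,275.15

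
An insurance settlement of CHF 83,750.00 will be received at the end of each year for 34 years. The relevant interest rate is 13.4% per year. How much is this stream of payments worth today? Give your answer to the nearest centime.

This is an ordinary annuity: 34 payments of CHF 83,750.00 at the end of each year.
Periodic rate r = 0.134 per year.
PV = PMT × [(1 − (1+r)^−n)/r] = 83,750 × [1 − (1+r)^−34] / r = CHF 616,309.67

CHF 616,309.67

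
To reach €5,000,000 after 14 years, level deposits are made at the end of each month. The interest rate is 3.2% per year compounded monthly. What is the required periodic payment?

Level ordinary annuity; solve FV = PMT × [((1+r)^n − 1)/r] for PMT.
Periodic rate r = 0.032/12 per month; n is counted in months.
With n = 168: PMT = 5,000,000 / ([((1+r)^n − 1)/r]) = €23,630.37

€23,630.37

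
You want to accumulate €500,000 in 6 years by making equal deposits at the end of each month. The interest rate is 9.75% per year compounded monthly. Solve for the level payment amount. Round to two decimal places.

Level ordinary annuity; solve FV = PMT × [((1+r)^n − 1)/r] for PMT.
Periodic rate r = 0.0975/12 per month; n is counted in months.
With n = 72: PMT = 500,000 / ([((1+r)^n − 1)/r]) = €5,137.51

€5,137.51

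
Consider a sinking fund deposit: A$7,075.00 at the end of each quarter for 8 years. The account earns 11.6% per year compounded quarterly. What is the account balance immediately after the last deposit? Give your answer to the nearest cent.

A$365,038.89

This is an ordinary annuity: 32 deposits of A$7,075.00 at the end of each quarter.
Periodic rate r = 0.116/4 per quarter; n is counted in quarters.
FV = PMT × [((1+r)^n − 1)/r] = 7,075 × [(1+r)^32 − 1] / r = A$365,038.89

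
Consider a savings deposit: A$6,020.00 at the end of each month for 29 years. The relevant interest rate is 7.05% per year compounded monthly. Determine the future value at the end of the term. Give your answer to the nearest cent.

This is an ordinary annuity: 348 deposits of A$6,020.00 at the end of each month.
Periodic rate r = 0.0705/12 per month; n is counted in months.
FV = PMT × [((1+r)^n − 1)/r] = 6,020 × [(1+r)^348 − 1] / r = A$6,844,066.64

A$6,844,066.64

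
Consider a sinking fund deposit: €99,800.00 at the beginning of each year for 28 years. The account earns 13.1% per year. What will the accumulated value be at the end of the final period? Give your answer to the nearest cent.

This is an annuity due: 28 deposits of €99,800.00 at the beginning of each year.
Periodic rate r = 0.131 per year.
FV = PMT × [((1+r)^n − 1)/r] × (1+r) = 99,800 × [(1+r)^28 − 1] / r × (1+r) = €26,195,065.58

€26,195,065.58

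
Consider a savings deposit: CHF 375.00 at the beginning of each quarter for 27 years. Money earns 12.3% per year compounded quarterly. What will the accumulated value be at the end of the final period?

This is an annuity due: 108 deposits of CHF 375.00 at the beginning of each quarter.
Periodic rate r = 0.123/4 per quarter; n is counted in quarters.
FV = PMT × [((1+r)^n − 1)/r] × (1+r) = 375 × [(1+r)^108 − 1] / r × (1+r) = CHF 318,485.21

CHF 318,485.21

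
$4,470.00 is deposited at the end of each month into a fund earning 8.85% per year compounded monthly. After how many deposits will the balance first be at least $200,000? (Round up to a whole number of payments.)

39 payments

Periodic rate r = 0.0885/12 per month; n is counted in months.
Ordinary annuity FV: 200,000 = 4,470 × [((1+r)^n − 1)/r].
(1+r)^n = 1 + 200,000 × r / 4,470, so n = ln(1 + 200,000·r/4,470) / ln(1+r) = 38.81.
Round up to a whole number of payments: n = 39.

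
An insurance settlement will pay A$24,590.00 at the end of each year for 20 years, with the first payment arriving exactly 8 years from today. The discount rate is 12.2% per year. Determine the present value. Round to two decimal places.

A$81,035.50

Ordinary annuity of 20 payments, first payment at period 8.
Periodic rate r = 0.122 per year.
The ordinary-annuity PV formula values the stream one period before the first payment (period 7); discount that back 7 periods:
PV₀ = 24,590 × [1 − (1+r)^−20] / r × (1+r)^−7 = A$81,035.50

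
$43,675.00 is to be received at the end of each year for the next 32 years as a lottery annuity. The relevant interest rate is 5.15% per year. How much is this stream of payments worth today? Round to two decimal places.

$678,026.97

This is an ordinary annuity: 32 payments of $43,675.00 at the end of each year.
Periodic rate r = 0.0515 per year.
PV = PMT × [(1 − (1+r)^−n)/r] = 43,675 × [1 − (1+r)^−32] / r = $678,026.97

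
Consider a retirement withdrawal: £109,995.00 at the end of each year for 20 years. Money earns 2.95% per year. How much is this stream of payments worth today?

This is an ordinary annuity: 20 payments of £109,995.00 at the end of each year.
Periodic rate r = 0.0295 per year.
PV = PMT × [(1 − (1+r)^−n)/r] = 109,995 × [1 − (1+r)^−20] / r = £1,644,038.43

£1,644,038.43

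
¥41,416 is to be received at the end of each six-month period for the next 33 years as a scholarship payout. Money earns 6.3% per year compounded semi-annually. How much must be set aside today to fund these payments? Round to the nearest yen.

¥1,145,013

This is an ordinary annuity: 66 payments of ¥41,416 at the end of each six-month period.
Periodic rate r = 0.063/2 per half-year; n is counted in half-years.
PV = PMT × [(1 − (1+r)^−n)/r] = 41,416 × [1 − (1+r)^−66] / r = ¥1,145,013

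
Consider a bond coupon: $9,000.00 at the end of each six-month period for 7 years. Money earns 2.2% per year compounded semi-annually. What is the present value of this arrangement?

$116,187.42

This is an ordinary annuity: 14 payments of $9,000.00 at the end of each six-month period.
Periodic rate r = 0.022/2 per half-year; n is counted in half-years.
PV = PMT × [(1 − (1+r)^−n)/r] = 9,000 × [1 − (1+r)^−14] / r = $116,187.42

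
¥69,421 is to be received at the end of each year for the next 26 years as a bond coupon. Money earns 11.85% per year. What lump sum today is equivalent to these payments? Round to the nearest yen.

This is an ordinary annuity: 26 payments of ¥69,421 at the end of each year.
Periodic rate r = 0.1185 per year.
PV = PMT × [(1 − (1+r)^−n)/r] = 69,421 × [1 − (1+r)^−26] / r = ¥553,972

¥553,972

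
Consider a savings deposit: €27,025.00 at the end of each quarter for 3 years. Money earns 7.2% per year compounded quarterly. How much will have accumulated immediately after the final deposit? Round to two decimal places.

€358,412.35

This is an ordinary annuity: 12 deposits of €27,025.00 at the end of each quarter.
Periodic rate r = 0.072/4 per quarter; n is counted in quarters.
FV = PMT × [((1+r)^n − 1)/r] = 27,025 × [(1+r)^12 − 1] / r = €358,412.35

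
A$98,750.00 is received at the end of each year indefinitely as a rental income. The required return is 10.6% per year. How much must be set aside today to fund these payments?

Periodic rate r = 0.106 per year.
Level perpetuity: PV = PMT / r = 98,750 / (0.106) = A$931,603.77.

A$931,603.77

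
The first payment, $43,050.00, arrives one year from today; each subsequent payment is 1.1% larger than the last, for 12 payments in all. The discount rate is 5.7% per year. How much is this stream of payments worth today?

$387,176.66

Periodic rate r = 0.057 per year.
Growing ordinary annuity: PV = PMT₁ × [1 − ((1+g)/(1+r))^n] / (r − g) = 43,050 × [1 − ((1+0.011)/(1+r))^12] / (r − 0.011) = $387,176.66.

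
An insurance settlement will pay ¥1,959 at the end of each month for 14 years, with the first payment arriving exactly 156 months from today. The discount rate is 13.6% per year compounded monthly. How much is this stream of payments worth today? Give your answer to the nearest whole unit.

Ordinary annuity of 168 payments, first payment at period 156.
Periodic rate r = 0.136/12 per month; n is counted in months.
The ordinary-annuity PV formula values the stream one period before the first payment (period 155); discount that back 155 periods:
PV₀ = 1,959 × [1 − (1+r)^−168] / r × (1+r)^−155 = ¥25,597

¥25,597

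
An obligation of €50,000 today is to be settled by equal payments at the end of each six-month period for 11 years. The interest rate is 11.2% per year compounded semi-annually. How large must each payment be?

Level ordinary annuity; solve PV = PMT × [(1 − (1+r)^−n)/r] for PMT.
Periodic rate r = 0.112/2 per half-year; n is counted in half-years.
With n = 22: PMT = 50,000 / ([(1 − (1+r)^−n)/r]) = €4,009.01

€4,009.01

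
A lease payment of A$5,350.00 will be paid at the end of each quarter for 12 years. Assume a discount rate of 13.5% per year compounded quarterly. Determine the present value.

This is an ordinary annuity: 48 payments of A$5,350.00 at the end of each quarter.
Periodic rate r = 0.135/4 per quarter; n is counted in quarters.
PV = PMT × [(1 − (1+r)^−n)/r] = 5,350 × [1 − (1+r)^−48] / r = A$126,297.82

A$126,297.82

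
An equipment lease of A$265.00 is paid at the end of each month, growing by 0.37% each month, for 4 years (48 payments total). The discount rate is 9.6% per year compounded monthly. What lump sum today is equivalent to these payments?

Periodic rate r = 0.096/12 per month; n is counted in months.
Growing ordinary annuity: PV = PMT₁ × [1 − ((1+g)/(1+r))^n] / (r − g) = 265 × [1 − ((1+0.0037)/(1+r))^48] / (r − 0.0037) = A$11,432.93.

A$11,432.93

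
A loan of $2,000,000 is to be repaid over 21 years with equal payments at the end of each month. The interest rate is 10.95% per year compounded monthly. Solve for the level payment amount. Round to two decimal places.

Level ordinary annuity; solve PV = PMT × [(1 − (1+r)^−n)/r] for PMT.
Periodic rate r = 0.1095/12 per month; n is counted in months.
With n = 252: PMT = 2,000,000 / ([(1 − (1+r)^−n)/r]) = $20,308.48

$20,308.48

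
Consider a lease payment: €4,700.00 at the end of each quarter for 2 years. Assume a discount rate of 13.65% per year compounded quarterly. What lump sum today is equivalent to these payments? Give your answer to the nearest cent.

This is an ordinary annuity: 8 payments of €4,700.00 at the end of each quarter.
Periodic rate r = 0.1365/4 per quarter; n is counted in quarters.
PV = PMT × [(1 − (1+r)^−n)/r] = 4,700 × [1 − (1+r)^−8] / r = €32,425.90

€32,425.90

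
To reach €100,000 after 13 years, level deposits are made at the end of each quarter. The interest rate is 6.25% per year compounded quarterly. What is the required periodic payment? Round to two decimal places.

€1,260.67

Level ordinary annuity; solve FV = PMT × [((1+r)^n − 1)/r] for PMT.
Periodic rate r = 0.0625/4 per quarter; n is counted in quarters.
With n = 52: PMT = 100,000 / ([((1+r)^n − 1)/r]) = €1,260.67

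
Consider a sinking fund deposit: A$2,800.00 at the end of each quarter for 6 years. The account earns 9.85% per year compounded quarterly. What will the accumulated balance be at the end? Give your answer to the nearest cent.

A$90,158.42

This is an ordinary annuity: 24 deposits of A$2,800.00 at the end of each quarter.
Periodic rate r = 0.0985/4 per quarter; n is counted in quarters.
FV = PMT × [((1+r)^n − 1)/r] = 2,800 × [(1+r)^24 − 1] / r = A$90,158.42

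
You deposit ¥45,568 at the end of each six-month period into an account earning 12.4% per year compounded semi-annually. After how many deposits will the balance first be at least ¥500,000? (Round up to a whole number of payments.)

Periodic rate r = 0.124/2 per half-year; n is counted in half-years.
Ordinary annuity FV: 500,000 = 45,568 × [((1+r)^n − 1)/r].
(1+r)^n = 1 + 500,000 × r / 45,568, so n = ln(1 + 500,000·r/45,568) / ln(1+r) = 8.63.
Round up to a whole number of payments: n = 9.

9 payments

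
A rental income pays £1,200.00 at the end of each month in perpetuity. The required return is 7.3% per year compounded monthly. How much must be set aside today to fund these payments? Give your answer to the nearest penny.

£197,260.27

Periodic rate r = 0.073/12 per month.
Level perpetuity: PV = PMT / r = 1,200 / (0.073/12) = £197,260.27.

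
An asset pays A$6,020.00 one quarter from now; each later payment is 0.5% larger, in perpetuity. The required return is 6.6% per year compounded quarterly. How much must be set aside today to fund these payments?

Periodic rate r = 0.066/4 per quarter.
Growing perpetuity (Gordon): PV = PMT₁ / (r − g) = 6,020 / (r − 0.005) = A$523,478.26.

A$523,478.26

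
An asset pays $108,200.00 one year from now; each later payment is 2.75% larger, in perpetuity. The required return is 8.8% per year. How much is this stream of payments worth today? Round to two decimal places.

$1,788,429.75

Periodic rate r = 0.088 per year.
Growing perpetuity (Gordon): PV = PMT₁ / (r − g) = 108,200 / (r − 0.0275) = $1,788,429.75.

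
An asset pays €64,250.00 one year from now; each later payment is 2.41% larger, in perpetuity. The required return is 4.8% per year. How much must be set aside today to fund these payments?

€2,688,284.52

Periodic rate r = 0.048 per year.
Growing perpetuity (Gordon): PV = PMT₁ / (r − g) = 64,250 / (r − 0.0241) = €2,688,284.52.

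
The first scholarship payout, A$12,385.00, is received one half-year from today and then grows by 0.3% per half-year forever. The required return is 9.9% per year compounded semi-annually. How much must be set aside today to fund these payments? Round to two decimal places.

A$266,344.09

Periodic rate r = 0.099/2 per half-year.
Growing perpetuity (Gordon): PV = PMT₁ / (r − g) = 12,385 / (r − 0.003) = A$266,344.09.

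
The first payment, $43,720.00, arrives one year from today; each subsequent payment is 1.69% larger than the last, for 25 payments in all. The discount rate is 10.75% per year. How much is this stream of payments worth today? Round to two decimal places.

$425,424.06

Periodic rate r = 0.1075 per year.
Growing ordinary annuity: PV = PMT₁ × [1 − ((1+g)/(1+r))^n] / (r − g) = 43,720 × [1 − ((1+0.0169)/(1+r))^25] / (r − 0.0169) = $425,424.06.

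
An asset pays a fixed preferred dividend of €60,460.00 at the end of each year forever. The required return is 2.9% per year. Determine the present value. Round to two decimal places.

Periodic rate r = 0.029 per year.
Level perpetuity: PV = PMT / r = 60,460 / (0.029) = €2,084,827.59.

€2,084,827.59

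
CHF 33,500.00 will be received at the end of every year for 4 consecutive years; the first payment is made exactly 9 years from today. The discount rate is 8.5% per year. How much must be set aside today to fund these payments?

Ordinary annuity of 4 payments, first payment at period 9.
Periodic rate r = 0.085 per year.
The ordinary-annuity PV formula values the stream one period before the first payment (period 8); discount that back 8 periods:
PV₀ = 33,500 × [1 − (1+r)^−4] / r × (1+r)^−8 = CHF 57,134.35

CHF 57,134.35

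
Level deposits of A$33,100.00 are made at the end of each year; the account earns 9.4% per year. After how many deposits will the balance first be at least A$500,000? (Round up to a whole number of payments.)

Periodic rate r = 0.094 per year.
Ordinary annuity FV: 500,000 = 33,100 × [((1+r)^n − 1)/r].
(1+r)^n = 1 + 500,000 × r / 33,100, so n = ln(1 + 500,000·r/33,100) / ln(1+r) = 9.84.
Round up to a whole number of payments: n = 10.

10 payments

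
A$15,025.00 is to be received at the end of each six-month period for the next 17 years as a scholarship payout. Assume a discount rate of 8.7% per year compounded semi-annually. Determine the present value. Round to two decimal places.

This is an ordinary annuity: 34 payments of A$15,025.00 at the end of each six-month period.
Periodic rate r = 0.087/2 per half-year; n is counted in half-years.
PV = PMT × [(1 − (1+r)^−n)/r] = 15,025 × [1 − (1+r)^−34] / r = A$264,197.48

A$264,197.48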